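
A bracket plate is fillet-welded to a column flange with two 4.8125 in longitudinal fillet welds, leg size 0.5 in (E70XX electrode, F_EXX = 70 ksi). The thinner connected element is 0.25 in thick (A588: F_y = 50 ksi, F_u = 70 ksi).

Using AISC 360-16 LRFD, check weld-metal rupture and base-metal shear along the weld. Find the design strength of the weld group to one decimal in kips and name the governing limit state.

Weld metal: throat = 0.707×0.5 = 0.3535 in, L = 2×4.8125 = 9.625 in. φR_n = 0.75 × 0.6 × 70 × 0.3535 × 9.625 = 107.2 kips.
Base metal shear (0.25 in plate): yield φR_n = 1.0×0.6×50×0.25×9.625 = 72.2 kips; rupture φR_n = 0.75×0.6×70×0.25×9.625 = 75.8 kips; take 72.2 kips (yield).
Governing: min(107.2, 72.2) = 72.2 kips → base-metal shear.

72.2 kips (base-metal shear governs)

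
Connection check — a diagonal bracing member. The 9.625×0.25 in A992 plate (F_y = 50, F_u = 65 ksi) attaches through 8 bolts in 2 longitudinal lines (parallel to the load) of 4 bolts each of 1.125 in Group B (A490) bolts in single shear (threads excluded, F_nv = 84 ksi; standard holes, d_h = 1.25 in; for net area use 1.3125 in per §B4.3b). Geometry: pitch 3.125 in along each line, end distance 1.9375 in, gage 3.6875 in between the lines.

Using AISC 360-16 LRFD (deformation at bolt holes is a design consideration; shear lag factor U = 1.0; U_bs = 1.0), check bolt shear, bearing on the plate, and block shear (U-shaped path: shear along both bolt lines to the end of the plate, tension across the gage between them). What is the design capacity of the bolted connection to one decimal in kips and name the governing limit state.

Bolt shear: A_b = π(1.125)²/4 = 0.99402 in². φR_n = 0.75 × 84 × 0.99402 × 8 × 1 = 501.0 kips.
Bearing (0.25 in plate, F_u = 65 ksi): end bolts L_c = 1.9375 − 1.25/2 = 1.3125, R_n = min(1.2×1.3125×0.25×65, 2.4×1.125×0.25×65) = 25.594 kips/bolt; interior L_c = 3.125 − 1.25 = 1.875, R_n = 36.563 kips/bolt. φR_n = 0.75 × (2×25.594 + 6×36.563) = 202.9 kips.
Block shear: shear path 2×[1.9375+3×3.125] = 2×11.3125 in, A_gv = 5.6563, A_nv = 2×(11.3125 − 3.5×1.3125)×0.25 = 3.3594 in²; tension across gage: (3.6875 − 1×1.3125)×0.25 = 0.59375 in². R_n = min(0.6×65×3.3594, 0.6×50×5.6563) + 1.0×65×0.59375 = min(131.02, 169.69) + 38.594 = 169.61 kips. φR_n = 0.75 × 169.61 = 127.2 kips.
Governing: min(501.0, 202.9, 127.2) = 127.2 kips → block shear.

127.2 kips (block shear governs)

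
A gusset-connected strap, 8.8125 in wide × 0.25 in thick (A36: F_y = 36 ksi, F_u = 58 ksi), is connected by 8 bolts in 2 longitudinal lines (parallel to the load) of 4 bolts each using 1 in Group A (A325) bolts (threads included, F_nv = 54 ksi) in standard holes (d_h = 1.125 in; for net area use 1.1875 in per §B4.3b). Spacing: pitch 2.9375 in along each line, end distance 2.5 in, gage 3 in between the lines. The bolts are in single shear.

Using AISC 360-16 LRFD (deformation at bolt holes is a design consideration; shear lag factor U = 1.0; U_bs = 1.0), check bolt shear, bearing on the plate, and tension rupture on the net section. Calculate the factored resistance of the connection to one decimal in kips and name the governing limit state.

Bolt shear: A_b = π(1)²/4 = 0.7854 in². φR_n = 0.75 × 54 × 0.7854 × 8 × 1 = 254.5 kips.
Bearing (0.25 in plate, F_u = 58 ksi): end bolts L_c = 2.5 − 1.125/2 = 1.9375, R_n = min(1.2×1.9375×0.25×58, 2.4×1×0.25×58) = 33.713 kips/bolt; interior L_c = 2.9375 − 1.125 = 1.8125, R_n = 31.538 kips/bolt. φR_n = 0.75 × (2×33.713 + 6×31.538) = 192.5 kips.
Tension rupture (net): A_n = (8.8125 − 2×1.1875)×0.25 = 1.6094 in² (U = 1.0, A_e = A_n). φR_n = 0.75 × 58 × 1.6094 = 70.0 kips.
Governing: min(254.5, 192.5, 70.0) = 70.0 kips → net-section rupture.

70.0 kips (net-section rupture governs)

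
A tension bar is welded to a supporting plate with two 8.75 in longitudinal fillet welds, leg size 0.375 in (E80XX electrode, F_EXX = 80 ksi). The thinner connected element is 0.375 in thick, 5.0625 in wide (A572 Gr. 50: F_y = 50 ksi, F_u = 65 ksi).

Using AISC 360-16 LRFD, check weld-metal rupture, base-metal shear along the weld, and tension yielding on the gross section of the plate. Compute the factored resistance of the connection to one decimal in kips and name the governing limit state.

Weld metal: throat = 0.707×0.375 = 0.26513 in, L = 2×8.75 = 17.5 in. φR_n = 0.75 × 0.6 × 80 × 0.26513 × 17.5 = 167.0 kips.
Base metal shear (0.375 in plate): yield φR_n = 1.0×0.6×50×0.375×17.5 = 196.9 kips; rupture φR_n = 0.75×0.6×65×0.375×17.5 = 192.0 kips; take 192.0 kips (rupture).
Tension yield (gross): A_g = 5.0625×0.375 = 1.8984 in². φR_n = 0.90 × 50 × 1.8984 = 85.4 kips.
Governing: min(167.0, 192.0, 85.4) = 85.4 kips → gross-section yield.

85.4 kips (gross-section yield governs)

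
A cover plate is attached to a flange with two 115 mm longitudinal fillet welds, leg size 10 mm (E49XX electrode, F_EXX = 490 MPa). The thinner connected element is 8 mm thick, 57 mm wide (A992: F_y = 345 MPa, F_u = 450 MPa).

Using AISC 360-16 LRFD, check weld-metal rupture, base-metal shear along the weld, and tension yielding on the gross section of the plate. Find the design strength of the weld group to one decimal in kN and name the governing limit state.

Weld metal: throat = 0.707×10 = 7.07 mm, L = 2×115 = 230 mm. φR_n = 0.75 × 0.6 × 490 × 7.07 × 230 = 358.6 kN.
Base metal shear (8 mm plate): yield φR_n = 1.0×0.6×345×8×230 = 380.9 kN; rupture φR_n = 0.75×0.6×450×8×230 = 372.6 kN; take 372.6 kN (rupture).
Tension yield (gross): A_g = 57×8 = 456 mm². φR_n = 0.90 × 345 × 456 = 141.6 kN.
Governing: min(358.6, 372.6, 141.6) = 141.6 kN → gross-section yield.

141.6 kN (gross-section yield governs)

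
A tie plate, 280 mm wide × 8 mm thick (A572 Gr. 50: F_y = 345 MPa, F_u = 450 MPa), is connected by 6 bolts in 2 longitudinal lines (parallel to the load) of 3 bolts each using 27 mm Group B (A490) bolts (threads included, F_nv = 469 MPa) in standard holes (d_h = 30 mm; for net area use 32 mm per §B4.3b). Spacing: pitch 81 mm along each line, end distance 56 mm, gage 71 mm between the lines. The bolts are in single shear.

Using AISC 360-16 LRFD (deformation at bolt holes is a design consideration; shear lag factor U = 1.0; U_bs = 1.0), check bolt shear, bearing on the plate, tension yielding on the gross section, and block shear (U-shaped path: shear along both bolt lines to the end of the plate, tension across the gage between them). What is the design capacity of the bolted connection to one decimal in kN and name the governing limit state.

552.4 kN (block shear governs)

Bolt shear: A_b = π(27)²/4 = 572.56 mm². φR_n = 0.75 × 469 × 572.56 × 6 × 1 = 1208.4 kN.
Bearing (8 mm plate, F_u = 450 MPa): end bolts L_c = 56 − 30/2 = 41, R_n = min(1.2×41×8×450, 2.4×27×8×450) = 177.12 kN/bolt; interior L_c = 81 − 30 = 51, R_n = 220.32 kN/bolt. φR_n = 0.75 × (2×177.12 + 4×220.32) = 926.6 kN.
Tension yield (gross): A_g = 280×8 = 2240 mm². φR_n = 0.90 × 345 × 2240 = 695.5 kN.
Block shear: shear path 2×[56+2×81] = 2×218 mm, A_gv = 3488, A_nv = 2×(218 − 2.5×32)×8 = 2208 mm²; tension across gage: (71 − 1×32)×8 = 312 mm². R_n = min(0.6×450×2208, 0.6×345×3488) + 1.0×450×312 = min(596.16, 722.02) + 140.4 = 736.56 kN. φR_n = 0.75 × 736.56 = 552.4 kN.
Governing: min(1208.4, 926.6, 695.5, 552.4) = 552.4 kN → block shear.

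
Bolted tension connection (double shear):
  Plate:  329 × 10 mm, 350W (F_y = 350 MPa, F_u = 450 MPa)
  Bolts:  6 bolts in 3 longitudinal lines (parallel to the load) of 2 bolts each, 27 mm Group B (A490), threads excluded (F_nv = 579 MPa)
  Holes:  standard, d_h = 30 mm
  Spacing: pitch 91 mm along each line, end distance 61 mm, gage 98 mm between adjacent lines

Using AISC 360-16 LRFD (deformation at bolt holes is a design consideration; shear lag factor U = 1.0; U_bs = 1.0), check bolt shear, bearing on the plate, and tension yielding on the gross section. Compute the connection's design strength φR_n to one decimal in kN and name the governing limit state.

Bolt shear: A_b = π(27)²/4 = 572.56 mm². φR_n = 0.75 × 579 × 572.56 × 6 × 2 = 2983.6 kN.
Bearing (10 mm plate, F_u = 450 MPa): end bolts L_c = 61 − 30/2 = 46, R_n = min(1.2×46×10×450, 2.4×27×10×450) = 248.4 kN/bolt; interior L_c = 91 − 30 = 61, R_n = 291.6 kN/bolt. φR_n = 0.75 × (3×248.4 + 3×291.6) = 1215.0 kN.
Tension yield (gross): A_g = 329×10 = 3290 mm². φR_n = 0.90 × 350 × 3290 = 1036.4 kN.
Governing: min(2983.6, 1215.0, 1036.4) = 1036.4 kN → gross-section yield.

1036.4 kN (gross-section yield governs)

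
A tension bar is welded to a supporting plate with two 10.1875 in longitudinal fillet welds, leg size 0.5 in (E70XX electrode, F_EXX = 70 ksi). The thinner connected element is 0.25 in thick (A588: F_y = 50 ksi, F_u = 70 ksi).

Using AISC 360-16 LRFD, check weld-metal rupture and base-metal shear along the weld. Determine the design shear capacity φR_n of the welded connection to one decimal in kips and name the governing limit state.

152.8 kips (base-metal shear governs)

Weld metal: throat = 0.707×0.5 = 0.3535 in, L = 2×10.1875 = 20.375 in. φR_n = 0.75 × 0.6 × 70 × 0.3535 × 20.375 = 226.9 kips.
Base metal shear (0.25 in plate): yield φR_n = 1.0×0.6×50×0.25×20.375 = 152.8 kips; rupture φR_n = 0.75×0.6×70×0.25×20.375 = 160.5 kips; take 152.8 kips (yield).
Governing: min(226.9, 152.8) = 152.8 kips → base-metal shear.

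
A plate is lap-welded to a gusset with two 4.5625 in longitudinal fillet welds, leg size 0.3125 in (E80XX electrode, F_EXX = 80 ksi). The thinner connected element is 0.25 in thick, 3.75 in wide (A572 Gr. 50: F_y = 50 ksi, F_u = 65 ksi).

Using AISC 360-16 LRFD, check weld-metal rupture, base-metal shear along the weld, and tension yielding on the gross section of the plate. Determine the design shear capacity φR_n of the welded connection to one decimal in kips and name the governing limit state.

Weld metal: throat = 0.707×0.3125 = 0.22094 in, L = 2×4.5625 = 9.125 in. φR_n = 0.75 × 0.6 × 80 × 0.22094 × 9.125 = 72.6 kips.
Base metal shear (0.25 in plate): yield φR_n = 1.0×0.6×50×0.25×9.125 = 68.4 kips; rupture φR_n = 0.75×0.6×65×0.25×9.125 = 66.7 kips; take 66.7 kips (rupture).
Tension yield (gross): A_g = 3.75×0.25 = 0.9375 in². φR_n = 0.90 × 50 × 0.9375 = 42.2 kips.
Governing: min(72.6, 66.7, 42.2) = 42.2 kips → gross-section yield.

42.2 kips (gross-section yield governs)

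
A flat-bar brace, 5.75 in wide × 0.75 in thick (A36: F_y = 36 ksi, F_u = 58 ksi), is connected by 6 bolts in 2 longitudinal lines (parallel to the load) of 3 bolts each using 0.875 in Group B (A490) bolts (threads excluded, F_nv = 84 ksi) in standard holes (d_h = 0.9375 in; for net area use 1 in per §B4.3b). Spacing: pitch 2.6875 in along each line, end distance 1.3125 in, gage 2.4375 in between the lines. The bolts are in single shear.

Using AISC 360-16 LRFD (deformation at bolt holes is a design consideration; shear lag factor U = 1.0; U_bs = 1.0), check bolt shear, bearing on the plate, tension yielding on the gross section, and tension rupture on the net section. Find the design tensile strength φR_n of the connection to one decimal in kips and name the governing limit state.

122.3 kips (net-section rupture governs)

Bolt shear: A_b = π(0.875)²/4 = 0.60132 in². φR_n = 0.75 × 84 × 0.60132 × 6 × 1 = 227.3 kips.
Bearing (0.75 in plate, F_u = 58 ksi): end bolts L_c = 1.3125 − 0.9375/2 = 0.84375, R_n = min(1.2×0.84375×0.75×58, 2.4×0.875×0.75×58) = 44.044 kips/bolt; interior L_c = 2.6875 − 0.9375 = 1.75, R_n = 91.35 kips/bolt. φR_n = 0.75 × (2×44.044 + 4×91.35) = 340.1 kips.
Tension yield (gross): A_g = 5.75×0.75 = 4.3125 in². φR_n = 0.90 × 36 × 4.3125 = 139.7 kips.
Tension rupture (net): A_n = (5.75 − 2×1)×0.75 = 2.8125 in² (U = 1.0, A_e = A_n). φR_n = 0.75 × 58 × 2.8125 = 122.3 kips.
Governing: min(227.3, 340.1, 139.7, 122.3) = 122.3 kips → net-section rupture.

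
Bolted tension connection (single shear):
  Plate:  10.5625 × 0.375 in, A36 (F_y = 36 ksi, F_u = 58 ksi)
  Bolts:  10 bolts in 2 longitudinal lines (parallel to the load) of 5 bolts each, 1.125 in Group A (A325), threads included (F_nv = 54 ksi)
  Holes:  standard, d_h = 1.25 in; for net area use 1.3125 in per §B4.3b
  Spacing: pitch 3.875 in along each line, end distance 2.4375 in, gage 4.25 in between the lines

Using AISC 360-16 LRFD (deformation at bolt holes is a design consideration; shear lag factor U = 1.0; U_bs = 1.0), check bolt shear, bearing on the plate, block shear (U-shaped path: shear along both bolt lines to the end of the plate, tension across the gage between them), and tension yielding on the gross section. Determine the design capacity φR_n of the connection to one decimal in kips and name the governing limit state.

Bolt shear: A_b = π(1.125)²/4 = 0.99402 in². φR_n = 0.75 × 54 × 0.99402 × 10 × 1 = 402.6 kips.
Bearing (0.375 in plate, F_u = 58 ksi): end bolts L_c = 2.4375 − 1.25/2 = 1.8125, R_n = min(1.2×1.8125×0.375×58, 2.4×1.125×0.375×58) = 47.306 kips/bolt; interior L_c = 3.875 − 1.25 = 2.625, R_n = 58.725 kips/bolt. φR_n = 0.75 × (2×47.306 + 8×58.725) = 423.3 kips.
Block shear: shear path 2×[2.4375+4×3.875] = 2×17.9375 in, A_gv = 13.453, A_nv = 2×(17.9375 − 4.5×1.3125)×0.375 = 9.0234 in²; tension across gage: (4.25 − 1×1.3125)×0.375 = 1.1016 in². R_n = min(0.6×58×9.0234, 0.6×36×13.453) + 1.0×58×1.1016 = min(314.01, 290.58) + 63.893 = 354.47 kips. φR_n = 0.75 × 354.47 = 265.9 kips.
Tension yield (gross): A_g = 10.5625×0.375 = 3.9609 in². φR_n = 0.90 × 36 × 3.9609 = 128.3 kips.
Governing: min(402.6, 423.3, 265.9, 128.3) = 128.3 kips → gross-section yield.

128.3 kips (gross-section yield governs)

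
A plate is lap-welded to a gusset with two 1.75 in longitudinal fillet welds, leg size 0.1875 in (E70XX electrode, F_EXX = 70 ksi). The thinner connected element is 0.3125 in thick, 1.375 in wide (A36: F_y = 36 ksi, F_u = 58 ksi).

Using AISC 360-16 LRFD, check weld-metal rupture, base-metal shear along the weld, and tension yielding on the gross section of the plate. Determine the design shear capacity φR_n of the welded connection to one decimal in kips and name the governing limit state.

13.9 kips (gross-section yield governs)

Weld metal: throat = 0.707×0.1875 = 0.13256 in, L = 2×1.75 = 3.5 in. φR_n = 0.75 × 0.6 × 70 × 0.13256 × 3.5 = 14.6 kips.
Base metal shear (0.3125 in plate): yield φR_n = 1.0×0.6×36×0.3125×3.5 = 23.6 kips; rupture φR_n = 0.75×0.6×58×0.3125×3.5 = 28.5 kips; take 23.6 kips (yield).
Tension yield (gross): A_g = 1.375×0.3125 = 0.42969 in². φR_n = 0.90 × 36 × 0.42969 = 13.9 kips.
Governing: min(14.6, 23.6, 13.9) = 13.9 kips → gross-section yield.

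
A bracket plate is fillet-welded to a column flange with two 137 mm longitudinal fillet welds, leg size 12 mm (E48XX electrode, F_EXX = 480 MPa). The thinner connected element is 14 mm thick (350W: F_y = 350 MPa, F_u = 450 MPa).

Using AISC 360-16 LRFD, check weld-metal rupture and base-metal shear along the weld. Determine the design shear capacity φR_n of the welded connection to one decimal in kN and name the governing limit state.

Weld metal: throat = 0.707×12 = 8.484 mm, L = 2×137 = 274 mm. φR_n = 0.75 × 0.6 × 480 × 8.484 × 274 = 502.1 kN.
Base metal shear (14 mm plate): yield φR_n = 1.0×0.6×350×14×274 = 805.6 kN; rupture φR_n = 0.75×0.6×450×14×274 = 776.8 kN; take 776.8 kN (rupture).
Governing: min(502.1, 776.8) = 502.1 kN → weld metal.

502.1 kN (weld metal governs)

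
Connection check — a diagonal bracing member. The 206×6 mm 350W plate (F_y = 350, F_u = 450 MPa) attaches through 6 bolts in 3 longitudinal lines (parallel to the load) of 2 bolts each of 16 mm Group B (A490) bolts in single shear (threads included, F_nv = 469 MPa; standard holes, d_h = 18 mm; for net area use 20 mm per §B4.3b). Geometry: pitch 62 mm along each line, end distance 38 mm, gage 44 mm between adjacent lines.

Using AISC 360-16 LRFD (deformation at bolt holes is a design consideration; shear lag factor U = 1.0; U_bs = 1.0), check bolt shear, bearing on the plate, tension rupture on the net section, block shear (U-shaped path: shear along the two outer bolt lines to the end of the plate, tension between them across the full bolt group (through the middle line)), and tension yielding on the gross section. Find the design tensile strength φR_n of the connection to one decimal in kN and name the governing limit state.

267.3 kN (block shear governs)

Bolt shear: A_b = π(16)²/4 = 201.06 mm². φR_n = 0.75 × 469 × 201.06 × 6 × 1 = 424.3 kN.
Bearing (6 mm plate, F_u = 450 MPa): end bolts L_c = 38 − 18/2 = 29, R_n = min(1.2×29×6×450, 2.4×16×6×450) = 93.96 kN/bolt; interior L_c = 62 − 18 = 44, R_n = 103.68 kN/bolt. φR_n = 0.75 × (3×93.96 + 3×103.68) = 444.7 kN.
Tension rupture (net): A_n = (206 − 3×20)×6 = 876 mm² (U = 1.0, A_e = A_n). φR_n = 0.75 × 450 × 876 = 295.7 kN.
Block shear: shear path 2×[38+1×62] = 2×100 mm, A_gv = 1200, A_nv = 2×(100 − 1.5×20)×6 = 840 mm²; tension across gage: (88 − 2×20)×6 = 288 mm². R_n = min(0.6×450×840, 0.6×350×1200) + 1.0×450×288 = min(226.8, 252) + 129.6 = 356.4 kN. φR_n = 0.75 × 356.4 = 267.3 kN.
Tension yield (gross): A_g = 206×6 = 1236 mm². φR_n = 0.90 × 350 × 1236 = 389.3 kN.
Governing: min(424.3, 444.7, 295.7, 267.3, 389.3) = 267.3 kN → block shear.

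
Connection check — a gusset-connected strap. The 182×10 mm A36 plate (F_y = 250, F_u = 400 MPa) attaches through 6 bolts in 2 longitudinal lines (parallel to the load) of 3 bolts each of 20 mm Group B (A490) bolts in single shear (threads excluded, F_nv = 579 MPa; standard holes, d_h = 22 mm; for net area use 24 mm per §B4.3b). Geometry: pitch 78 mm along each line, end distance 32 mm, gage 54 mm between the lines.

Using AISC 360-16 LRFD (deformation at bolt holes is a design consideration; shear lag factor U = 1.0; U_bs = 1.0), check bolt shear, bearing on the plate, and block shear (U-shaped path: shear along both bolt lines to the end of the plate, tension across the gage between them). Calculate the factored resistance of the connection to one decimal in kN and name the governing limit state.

Bolt shear: A_b = π(20)²/4 = 314.16 mm². φR_n = 0.75 × 579 × 314.16 × 6 × 1 = 818.5 kN.
Bearing (10 mm plate, F_u = 400 MPa): end bolts L_c = 32 − 22/2 = 21, R_n = min(1.2×21×10×400, 2.4×20×10×400) = 100.8 kN/bolt; interior L_c = 78 − 22 = 56, R_n = 192 kN/bolt. φR_n = 0.75 × (2×100.8 + 4×192) = 727.2 kN.
Block shear: shear path 2×[32+2×78] = 2×188 mm, A_gv = 3760, A_nv = 2×(188 − 2.5×24)×10 = 2560 mm²; tension across gage: (54 − 1×24)×10 = 300 mm². R_n = min(0.6×400×2560, 0.6×250×3760) + 1.0×400×300 = min(614.4, 564) + 120 = 684 kN. φR_n = 0.75 × 684 = 513.0 kN.
Governing: min(818.5, 727.2, 513.0) = 513.0 kN → block shear.

513.0 kN (block shear governs)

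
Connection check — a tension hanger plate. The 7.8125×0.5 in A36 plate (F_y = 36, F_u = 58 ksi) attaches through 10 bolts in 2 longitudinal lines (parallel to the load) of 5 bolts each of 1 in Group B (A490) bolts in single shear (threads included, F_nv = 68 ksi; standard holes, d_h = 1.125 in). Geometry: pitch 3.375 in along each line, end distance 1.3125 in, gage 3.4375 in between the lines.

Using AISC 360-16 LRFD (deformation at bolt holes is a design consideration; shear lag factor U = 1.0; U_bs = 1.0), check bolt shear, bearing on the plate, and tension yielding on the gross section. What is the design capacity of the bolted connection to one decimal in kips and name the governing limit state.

126.6 kips (gross-section yield governs)

Bolt shear: A_b = π(1)²/4 = 0.7854 in². φR_n = 0.75 × 68 × 0.7854 × 10 × 1 = 400.6 kips.
Bearing (0.5 in plate, F_u = 58 ksi): end bolts L_c = 1.3125 − 1.125/2 = 0.75, R_n = min(1.2×0.75×0.5×58, 2.4×1×0.5×58) = 26.1 kips/bolt; interior L_c = 3.375 − 1.125 = 2.25, R_n = 69.6 kips/bolt. φR_n = 0.75 × (2×26.1 + 8×69.6) = 456.8 kips.
Tension yield (gross): A_g = 7.8125×0.5 = 3.9063 in². φR_n = 0.90 × 36 × 3.9063 = 126.6 kips.
Governing: min(400.6, 456.8, 126.6) = 126.6 kips → gross-section yield.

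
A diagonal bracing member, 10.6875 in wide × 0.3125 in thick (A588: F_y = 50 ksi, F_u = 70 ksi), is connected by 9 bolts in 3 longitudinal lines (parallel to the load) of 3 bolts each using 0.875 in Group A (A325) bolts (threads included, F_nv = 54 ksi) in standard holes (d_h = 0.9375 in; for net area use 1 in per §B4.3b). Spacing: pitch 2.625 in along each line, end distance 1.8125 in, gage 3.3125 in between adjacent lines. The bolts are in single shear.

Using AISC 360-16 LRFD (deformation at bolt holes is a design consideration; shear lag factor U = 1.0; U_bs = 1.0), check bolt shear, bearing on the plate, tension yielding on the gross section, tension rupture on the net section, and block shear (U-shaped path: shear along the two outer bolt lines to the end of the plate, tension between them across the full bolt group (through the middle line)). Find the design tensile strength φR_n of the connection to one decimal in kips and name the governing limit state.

126.1 kips (net-section rupture governs)

Bolt shear: A_b = π(0.875)²/4 = 0.60132 in². φR_n = 0.75 × 54 × 0.60132 × 9 × 1 = 219.2 kips.
Bearing (0.3125 in plate, F_u = 70 ksi): end bolts L_c = 1.8125 − 0.9375/2 = 1.34375, R_n = min(1.2×1.34375×0.3125×70, 2.4×0.875×0.3125×70) = 35.273 kips/bolt; interior L_c = 2.625 − 0.9375 = 1.6875, R_n = 44.297 kips/bolt. φR_n = 0.75 × (3×35.273 + 6×44.297) = 278.7 kips.
Tension yield (gross): A_g = 10.6875×0.3125 = 3.3398 in². φR_n = 0.90 × 50 × 3.3398 = 150.3 kips.
Tension rupture (net): A_n = (10.6875 − 3×1)×0.3125 = 2.4023 in² (U = 1.0, A_e = A_n). φR_n = 0.75 × 70 × 2.4023 = 126.1 kips.
Block shear: shear path 2×[1.8125+2×2.625] = 2×7.0625 in, A_gv = 4.4141, A_nv = 2×(7.0625 − 2.5×1)×0.3125 = 2.8516 in²; tension across gage: (6.625 − 2×1)×0.3125 = 1.4453 in². R_n = min(0.6×70×2.8516, 0.6×50×4.4141) + 1.0×70×1.4453 = min(119.77, 132.42) + 101.17 = 220.94 kips. φR_n = 0.75 × 220.94 = 165.7 kips.
Governing: min(219.2, 278.7, 150.3, 126.1, 165.7) = 126.1 kips → net-section rupture.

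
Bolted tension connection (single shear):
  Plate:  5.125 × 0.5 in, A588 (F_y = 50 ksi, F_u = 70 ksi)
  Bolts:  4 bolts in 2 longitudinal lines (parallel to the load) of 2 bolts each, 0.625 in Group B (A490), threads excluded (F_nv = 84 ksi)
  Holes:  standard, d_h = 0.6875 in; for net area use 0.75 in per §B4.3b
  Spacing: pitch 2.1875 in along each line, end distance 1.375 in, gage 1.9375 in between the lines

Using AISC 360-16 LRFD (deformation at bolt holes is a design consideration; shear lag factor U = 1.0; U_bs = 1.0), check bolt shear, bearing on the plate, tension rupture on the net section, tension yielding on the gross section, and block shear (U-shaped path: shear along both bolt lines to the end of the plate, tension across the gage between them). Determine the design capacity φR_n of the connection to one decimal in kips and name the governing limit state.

Bolt shear: A_b = π(0.625)²/4 = 0.3068 in². φR_n = 0.75 × 84 × 0.3068 × 4 × 1 = 77.3 kips.
Bearing (0.5 in plate, F_u = 70 ksi): end bolts L_c = 1.375 − 0.6875/2 = 1.03125, R_n = min(1.2×1.03125×0.5×70, 2.4×0.625×0.5×70) = 43.313 kips/bolt; interior L_c = 2.1875 − 0.6875 = 1.5, R_n = 52.5 kips/bolt. φR_n = 0.75 × (2×43.313 + 2×52.5) = 143.7 kips.
Tension rupture (net): A_n = (5.125 − 2×0.75)×0.5 = 1.8125 in² (U = 1.0, A_e = A_n). φR_n = 0.75 × 70 × 1.8125 = 95.2 kips.
Tension yield (gross): A_g = 5.125×0.5 = 2.5625 in². φR_n = 0.90 × 50 × 2.5625 = 115.3 kips.
Block shear: shear path 2×[1.375+1×2.1875] = 2×3.5625 in, A_gv = 3.5625, A_nv = 2×(3.5625 − 1.5×0.75)×0.5 = 2.4375 in²; tension across gage: (1.9375 − 1×0.75)×0.5 = 0.59375 in². R_n = min(0.6×70×2.4375, 0.6×50×3.5625) + 1.0×70×0.59375 = min(102.38, 106.88) + 41.563 = 143.94 kips. φR_n = 0.75 × 143.94 = 108.0 kips.
Governing: min(77.3, 143.7, 95.2, 115.3, 108.0) = 77.3 kips → bolt shear.

77.3 kips (bolt shear governs)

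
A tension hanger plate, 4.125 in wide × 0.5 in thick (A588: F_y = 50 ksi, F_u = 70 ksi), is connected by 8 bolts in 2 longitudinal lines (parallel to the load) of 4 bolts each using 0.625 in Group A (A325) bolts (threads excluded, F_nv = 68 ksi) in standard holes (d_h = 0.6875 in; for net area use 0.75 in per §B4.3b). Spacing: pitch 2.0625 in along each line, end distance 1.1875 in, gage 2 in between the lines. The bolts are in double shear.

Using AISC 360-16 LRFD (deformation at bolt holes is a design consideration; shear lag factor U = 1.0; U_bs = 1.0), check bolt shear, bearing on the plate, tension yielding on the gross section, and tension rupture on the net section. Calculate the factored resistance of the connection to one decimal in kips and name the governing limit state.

68.9 kips (net-section rupture governs)

Bolt shear: A_b = π(0.625)²/4 = 0.3068 in². φR_n = 0.75 × 68 × 0.3068 × 8 × 2 = 250.3 kips.
Bearing (0.5 in plate, F_u = 70 ksi): end bolts L_c = 1.1875 − 0.6875/2 = 0.84375, R_n = min(1.2×0.84375×0.5×70, 2.4×0.625×0.5×70) = 35.438 kips/bolt; interior L_c = 2.0625 − 0.6875 = 1.375, R_n = 52.5 kips/bolt. φR_n = 0.75 × (2×35.438 + 6×52.5) = 289.4 kips.
Tension yield (gross): A_g = 4.125×0.5 = 2.0625 in². φR_n = 0.90 × 50 × 2.0625 = 92.8 kips.
Tension rupture (net): A_n = (4.125 − 2×0.75)×0.5 = 1.3125 in² (U = 1.0, A_e = A_n). φR_n = 0.75 × 70 × 1.3125 = 68.9 kips.
Governing: min(250.3, 289.4, 92.8, 68.9) = 68.9 kips → net-section rupture.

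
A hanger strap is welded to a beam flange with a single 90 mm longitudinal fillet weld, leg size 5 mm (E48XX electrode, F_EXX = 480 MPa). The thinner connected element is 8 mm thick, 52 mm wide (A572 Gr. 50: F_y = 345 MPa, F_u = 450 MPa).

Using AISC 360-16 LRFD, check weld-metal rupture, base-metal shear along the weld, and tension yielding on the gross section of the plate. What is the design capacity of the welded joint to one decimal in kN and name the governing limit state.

68.7 kN (weld metal governs)

Weld metal: throat = 0.707×5 = 3.535 mm, L = 90 mm. φR_n = 0.75 × 0.6 × 480 × 3.535 × 90 = 68.7 kN.
Base metal shear (8 mm plate): yield φR_n = 1.0×0.6×345×8×90 = 149.0 kN; rupture φR_n = 0.75×0.6×450×8×90 = 145.8 kN; take 145.8 kN (rupture).
Tension yield (gross): A_g = 52×8 = 416 mm². φR_n = 0.90 × 345 × 416 = 129.2 kN.
Governing: min(68.7, 145.8, 129.2) = 68.7 kN → weld metal.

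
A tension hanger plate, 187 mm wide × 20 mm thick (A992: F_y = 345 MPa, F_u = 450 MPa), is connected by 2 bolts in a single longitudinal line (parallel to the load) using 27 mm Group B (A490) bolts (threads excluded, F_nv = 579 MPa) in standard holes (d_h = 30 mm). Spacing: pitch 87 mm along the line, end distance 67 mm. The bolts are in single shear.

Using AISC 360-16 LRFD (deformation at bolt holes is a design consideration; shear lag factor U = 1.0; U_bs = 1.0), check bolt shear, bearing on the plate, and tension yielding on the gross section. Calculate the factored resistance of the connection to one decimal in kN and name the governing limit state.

Bolt shear: A_b = π(27)²/4 = 572.56 mm². φR_n = 0.75 × 579 × 572.56 × 2 × 1 = 497.3 kN.
Bearing (20 mm plate, F_u = 450 MPa): end bolts L_c = 67 − 30/2 = 52, R_n = min(1.2×52×20×450, 2.4×27×20×450) = 561.6 kN/bolt; interior L_c = 87 − 30 = 57, R_n = 583.2 kN/bolt. φR_n = 0.75 × (1×561.6 + 1×583.2) = 858.6 kN.
Tension yield (gross): A_g = 187×20 = 3740 mm². φR_n = 0.90 × 345 × 3740 = 1161.3 kN.
Governing: min(497.3, 858.6, 1161.3) = 497.3 kN → bolt shear.

497.3 kN (bolt shear governs)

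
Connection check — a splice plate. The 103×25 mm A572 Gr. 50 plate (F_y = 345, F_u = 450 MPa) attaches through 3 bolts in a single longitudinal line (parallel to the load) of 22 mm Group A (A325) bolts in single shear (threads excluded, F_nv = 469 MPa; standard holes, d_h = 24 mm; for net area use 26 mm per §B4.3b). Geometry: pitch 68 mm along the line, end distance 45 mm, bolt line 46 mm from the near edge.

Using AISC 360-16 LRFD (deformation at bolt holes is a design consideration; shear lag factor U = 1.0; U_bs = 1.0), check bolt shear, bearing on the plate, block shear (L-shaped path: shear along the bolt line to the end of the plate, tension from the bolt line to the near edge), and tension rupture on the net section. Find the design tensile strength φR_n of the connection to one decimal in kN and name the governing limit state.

Bolt shear: A_b = π(22)²/4 = 380.13 mm². φR_n = 0.75 × 469 × 380.13 × 3 × 1 = 401.1 kN.
Bearing (25 mm plate, F_u = 450 MPa): end bolts L_c = 45 − 24/2 = 33, R_n = min(1.2×33×25×450, 2.4×22×25×450) = 445.5 kN/bolt; interior L_c = 68 − 24 = 44, R_n = 594 kN/bolt. φR_n = 0.75 × (1×445.5 + 2×594) = 1225.1 kN.
Block shear: shear path 1×[45+2×68] = 1×181 mm, A_gv = 4525, A_nv = 1×(181 − 2.5×26)×25 = 2900 mm²; tension to near edge: (46 − 0.5×26)×25 = 825 mm². R_n = min(0.6×450×2900, 0.6×345×4525) + 1.0×450×825 = min(783, 936.68) + 371.25 = 1154.3 kN. φR_n = 0.75 × 1154.3 = 865.7 kN.
Tension rupture (net): A_n = (103 − 1×26)×25 = 1925 mm² (U = 1.0, A_e = A_n). φR_n = 0.75 × 450 × 1925 = 649.7 kN.
Governing: min(401.1, 1225.1, 865.7, 649.7) = 401.1 kN → bolt shear.

401.1 kN (bolt shear governs)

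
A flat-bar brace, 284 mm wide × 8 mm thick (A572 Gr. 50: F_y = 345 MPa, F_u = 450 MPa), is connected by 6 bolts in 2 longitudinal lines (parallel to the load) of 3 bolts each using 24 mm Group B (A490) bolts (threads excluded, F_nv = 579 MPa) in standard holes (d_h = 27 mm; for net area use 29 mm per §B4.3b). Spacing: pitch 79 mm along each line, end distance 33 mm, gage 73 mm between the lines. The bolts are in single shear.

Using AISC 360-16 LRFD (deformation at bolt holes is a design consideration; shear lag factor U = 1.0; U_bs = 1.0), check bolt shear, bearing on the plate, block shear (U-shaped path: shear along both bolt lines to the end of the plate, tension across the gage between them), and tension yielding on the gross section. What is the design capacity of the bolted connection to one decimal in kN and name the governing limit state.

502.7 kN (block shear governs)

Bolt shear: A_b = π(24)²/4 = 452.39 mm². φR_n = 0.75 × 579 × 452.39 × 6 × 1 = 1178.7 kN.
Bearing (8 mm plate, F_u = 450 MPa): end bolts L_c = 33 − 27/2 = 19.5, R_n = min(1.2×19.5×8×450, 2.4×24×8×450) = 84.24 kN/bolt; interior L_c = 79 − 27 = 52, R_n = 207.36 kN/bolt. φR_n = 0.75 × (2×84.24 + 4×207.36) = 748.4 kN.
Block shear: shear path 2×[33+2×79] = 2×191 mm, A_gv = 3056, A_nv = 2×(191 − 2.5×29)×8 = 1896 mm²; tension across gage: (73 − 1×29)×8 = 352 mm². R_n = min(0.6×450×1896, 0.6×345×3056) + 1.0×450×352 = min(511.92, 632.59) + 158.4 = 670.32 kN. φR_n = 0.75 × 670.32 = 502.7 kN.
Tension yield (gross): A_g = 284×8 = 2272 mm². φR_n = 0.90 × 345 × 2272 = 705.5 kN.
Governing: min(1178.7, 748.4, 502.7, 705.5) = 502.7 kN → block shear.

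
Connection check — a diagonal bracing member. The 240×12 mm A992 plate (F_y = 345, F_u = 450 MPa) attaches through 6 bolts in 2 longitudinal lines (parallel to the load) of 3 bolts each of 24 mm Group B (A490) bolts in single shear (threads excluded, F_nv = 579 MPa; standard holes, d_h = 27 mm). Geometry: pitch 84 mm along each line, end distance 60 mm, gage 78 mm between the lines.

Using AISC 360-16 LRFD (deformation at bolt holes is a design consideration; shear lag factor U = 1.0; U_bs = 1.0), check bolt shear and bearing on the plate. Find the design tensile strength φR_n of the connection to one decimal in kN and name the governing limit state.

1178.7 kN (bolt shear governs)

Bolt shear: A_b = π(24)²/4 = 452.39 mm². φR_n = 0.75 × 579 × 452.39 × 6 × 1 = 1178.7 kN.
Bearing (12 mm plate, F_u = 450 MPa): end bolts L_c = 60 − 27/2 = 46.5, R_n = min(1.2×46.5×12×450, 2.4×24×12×450) = 301.32 kN/bolt; interior L_c = 84 − 27 = 57, R_n = 311.04 kN/bolt. φR_n = 0.75 × (2×301.32 + 4×311.04) = 1385.1 kN.
Governing: min(1178.7, 1385.1) = 1178.7 kN → bolt shear.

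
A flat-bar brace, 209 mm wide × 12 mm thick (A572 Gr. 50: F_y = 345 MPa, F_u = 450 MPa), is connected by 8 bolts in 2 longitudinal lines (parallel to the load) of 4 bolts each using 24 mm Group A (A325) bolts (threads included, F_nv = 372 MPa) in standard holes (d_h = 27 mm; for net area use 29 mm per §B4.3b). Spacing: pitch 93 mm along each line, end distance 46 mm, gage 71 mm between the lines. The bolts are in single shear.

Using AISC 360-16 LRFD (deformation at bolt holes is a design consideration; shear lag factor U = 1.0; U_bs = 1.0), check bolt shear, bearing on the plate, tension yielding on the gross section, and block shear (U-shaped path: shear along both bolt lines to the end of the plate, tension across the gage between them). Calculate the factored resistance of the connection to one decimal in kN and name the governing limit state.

Bolt shear: A_b = π(24)²/4 = 452.39 mm². φR_n = 0.75 × 372 × 452.39 × 8 × 1 = 1009.7 kN.
Bearing (12 mm plate, F_u = 450 MPa): end bolts L_c = 46 − 27/2 = 32.5, R_n = min(1.2×32.5×12×450, 2.4×24×12×450) = 210.6 kN/bolt; interior L_c = 93 − 27 = 66, R_n = 311.04 kN/bolt. φR_n = 0.75 × (2×210.6 + 6×311.04) = 1715.6 kN.
Tension yield (gross): A_g = 209×12 = 2508 mm². φR_n = 0.90 × 345 × 2508 = 778.7 kN.
Block shear: shear path 2×[46+3×93] = 2×325 mm, A_gv = 7800, A_nv = 2×(325 − 3.5×29)×12 = 5364 mm²; tension across gage: (71 − 1×29)×12 = 504 mm². R_n = min(0.6×450×5364, 0.6×345×7800) + 1.0×450×504 = min(1448.3, 1614.6) + 226.8 = 1675.1 kN. φR_n = 0.75 × 1675.1 = 1256.3 kN.
Governing: min(1009.7, 1715.6, 778.7, 1256.3) = 778.7 kN → gross-section yield.

778.7 kN (gross-section yield governs)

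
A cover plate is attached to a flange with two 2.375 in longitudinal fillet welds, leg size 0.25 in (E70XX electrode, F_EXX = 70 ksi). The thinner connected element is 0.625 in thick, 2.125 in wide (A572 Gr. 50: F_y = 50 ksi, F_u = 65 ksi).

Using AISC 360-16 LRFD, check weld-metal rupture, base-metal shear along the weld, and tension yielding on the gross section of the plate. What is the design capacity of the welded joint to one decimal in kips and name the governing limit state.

Weld metal: throat = 0.707×0.25 = 0.17675 in, L = 2×2.375 = 4.75 in. φR_n = 0.75 × 0.6 × 70 × 0.17675 × 4.75 = 26.4 kips.
Base metal shear (0.625 in plate): yield φR_n = 1.0×0.6×50×0.625×4.75 = 89.1 kips; rupture φR_n = 0.75×0.6×65×0.625×4.75 = 86.8 kips; take 86.8 kips (rupture).
Tension yield (gross): A_g = 2.125×0.625 = 1.3281 in². φR_n = 0.90 × 50 × 1.3281 = 59.8 kips.
Governing: min(26.4, 86.8, 59.8) = 26.4 kips → weld metal.

26.4 kips (weld metal governs)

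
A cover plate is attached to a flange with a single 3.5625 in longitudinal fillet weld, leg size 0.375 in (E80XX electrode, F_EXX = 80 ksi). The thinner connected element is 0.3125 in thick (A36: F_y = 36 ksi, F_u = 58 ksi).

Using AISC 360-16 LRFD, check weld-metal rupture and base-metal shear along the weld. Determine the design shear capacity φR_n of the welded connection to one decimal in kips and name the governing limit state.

Weld metal: throat = 0.707×0.375 = 0.26513 in, L = 3.5625 in. φR_n = 0.75 × 0.6 × 80 × 0.26513 × 3.5625 = 34.0 kips.
Base metal shear (0.3125 in plate): yield φR_n = 1.0×0.6×36×0.3125×3.5625 = 24.0 kips; rupture φR_n = 0.75×0.6×58×0.3125×3.5625 = 29.1 kips; take 24.0 kips (yield).
Governing: min(34.0, 24.0) = 24.0 kips → base-metal shear.

24.0 kips (base-metal shear governs)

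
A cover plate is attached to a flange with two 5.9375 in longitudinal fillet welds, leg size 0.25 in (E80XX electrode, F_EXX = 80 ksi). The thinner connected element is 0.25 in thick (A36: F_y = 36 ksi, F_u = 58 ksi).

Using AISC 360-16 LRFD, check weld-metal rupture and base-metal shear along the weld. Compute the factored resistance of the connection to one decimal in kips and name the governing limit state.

64.1 kips (base-metal shear governs)

Weld metal: throat = 0.707×0.25 = 0.17675 in, L = 2×5.9375 = 11.875 in. φR_n = 0.75 × 0.6 × 80 × 0.17675 × 11.875 = 75.6 kips.
Base metal shear (0.25 in plate): yield φR_n = 1.0×0.6×36×0.25×11.875 = 64.1 kips; rupture φR_n = 0.75×0.6×58×0.25×11.875 = 77.5 kips; take 64.1 kips (yield).
Governing: min(75.6, 64.1) = 64.1 kips → base-metal shear.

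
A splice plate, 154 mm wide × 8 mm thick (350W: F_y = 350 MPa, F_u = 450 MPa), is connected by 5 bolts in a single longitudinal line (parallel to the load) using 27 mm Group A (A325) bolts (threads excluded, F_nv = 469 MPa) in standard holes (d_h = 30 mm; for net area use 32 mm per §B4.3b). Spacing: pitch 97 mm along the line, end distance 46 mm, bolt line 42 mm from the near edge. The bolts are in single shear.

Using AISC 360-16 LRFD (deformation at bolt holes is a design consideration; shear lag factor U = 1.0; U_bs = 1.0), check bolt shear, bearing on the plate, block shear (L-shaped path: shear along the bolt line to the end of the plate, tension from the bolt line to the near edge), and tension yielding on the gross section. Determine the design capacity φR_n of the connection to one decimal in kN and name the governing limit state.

Bolt shear: A_b = π(27)²/4 = 572.56 mm². φR_n = 0.75 × 469 × 572.56 × 5 × 1 = 1007.0 kN.
Bearing (8 mm plate, F_u = 450 MPa): end bolts L_c = 46 − 30/2 = 31, R_n = min(1.2×31×8×450, 2.4×27×8×450) = 133.92 kN/bolt; interior L_c = 97 − 30 = 67, R_n = 233.28 kN/bolt. φR_n = 0.75 × (1×133.92 + 4×233.28) = 800.3 kN.
Block shear: shear path 1×[46+4×97] = 1×434 mm, A_gv = 3472, A_nv = 1×(434 − 4.5×32)×8 = 2320 mm²; tension to near edge: (42 − 0.5×32)×8 = 208 mm². R_n = min(0.6×450×2320, 0.6×350×3472) + 1.0×450×208 = min(626.4, 729.12) + 93.6 = 720 kN. φR_n = 0.75 × 720 = 540.0 kN.
Tension yield (gross): A_g = 154×8 = 1232 mm². φR_n = 0.90 × 350 × 1232 = 388.1 kN.
Governing: min(1007.0, 800.3, 540.0, 388.1) = 388.1 kN → gross-section yield.

388.1 kN (gross-section yield governs)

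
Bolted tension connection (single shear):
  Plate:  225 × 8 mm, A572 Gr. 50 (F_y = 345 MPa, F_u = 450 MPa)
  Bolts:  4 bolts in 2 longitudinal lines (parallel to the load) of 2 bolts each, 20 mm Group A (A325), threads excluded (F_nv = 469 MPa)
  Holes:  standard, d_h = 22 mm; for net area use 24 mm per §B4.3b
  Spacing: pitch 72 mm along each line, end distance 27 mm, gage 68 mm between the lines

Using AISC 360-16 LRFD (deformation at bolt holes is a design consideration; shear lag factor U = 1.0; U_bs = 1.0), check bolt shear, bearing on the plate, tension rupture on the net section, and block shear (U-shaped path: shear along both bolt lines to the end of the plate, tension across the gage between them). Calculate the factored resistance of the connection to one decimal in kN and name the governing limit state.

Bolt shear: A_b = π(20)²/4 = 314.16 mm². φR_n = 0.75 × 469 × 314.16 × 4 × 1 = 442.0 kN.
Bearing (8 mm plate, F_u = 450 MPa): end bolts L_c = 27 − 22/2 = 16, R_n = min(1.2×16×8×450, 2.4×20×8×450) = 69.12 kN/bolt; interior L_c = 72 − 22 = 50, R_n = 172.8 kN/bolt. φR_n = 0.75 × (2×69.12 + 2×172.8) = 362.9 kN.
Tension rupture (net): A_n = (225 − 2×24)×8 = 1416 mm² (U = 1.0, A_e = A_n). φR_n = 0.75 × 450 × 1416 = 477.9 kN.
Block shear: shear path 2×[27+1×72] = 2×99 mm, A_gv = 1584, A_nv = 2×(99 − 1.5×24)×8 = 1008 mm²; tension across gage: (68 − 1×24)×8 = 352 mm². R_n = min(0.6×450×1008, 0.6×345×1584) + 1.0×450×352 = min(272.16, 327.89) + 158.4 = 430.56 kN. φR_n = 0.75 × 430.56 = 322.9 kN.
Governing: min(442.0, 362.9, 477.9, 322.9) = 322.9 kN → block shear.

322.9 kN (block shear governs)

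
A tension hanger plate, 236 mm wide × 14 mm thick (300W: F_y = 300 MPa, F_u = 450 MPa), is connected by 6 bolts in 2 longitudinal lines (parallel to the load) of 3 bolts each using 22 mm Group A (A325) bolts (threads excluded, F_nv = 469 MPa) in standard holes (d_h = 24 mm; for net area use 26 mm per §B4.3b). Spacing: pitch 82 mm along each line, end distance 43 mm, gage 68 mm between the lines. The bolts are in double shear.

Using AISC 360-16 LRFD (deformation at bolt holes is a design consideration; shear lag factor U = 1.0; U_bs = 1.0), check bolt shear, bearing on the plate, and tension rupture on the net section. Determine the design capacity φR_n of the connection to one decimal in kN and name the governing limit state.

869.4 kN (net-section rupture governs)

Bolt shear: A_b = π(22)²/4 = 380.13 mm². φR_n = 0.75 × 469 × 380.13 × 6 × 2 = 1604.5 kN.
Bearing (14 mm plate, F_u = 450 MPa): end bolts L_c = 43 − 24/2 = 31, R_n = min(1.2×31×14×450, 2.4×22×14×450) = 234.36 kN/bolt; interior L_c = 82 − 24 = 58, R_n = 332.64 kN/bolt. φR_n = 0.75 × (2×234.36 + 4×332.64) = 1349.5 kN.
Tension rupture (net): A_n = (236 − 2×26)×14 = 2576 mm² (U = 1.0, A_e = A_n). φR_n = 0.75 × 450 × 2576 = 869.4 kN.
Governing: min(1604.5, 1349.5, 869.4) = 869.4 kN → net-section rupture.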